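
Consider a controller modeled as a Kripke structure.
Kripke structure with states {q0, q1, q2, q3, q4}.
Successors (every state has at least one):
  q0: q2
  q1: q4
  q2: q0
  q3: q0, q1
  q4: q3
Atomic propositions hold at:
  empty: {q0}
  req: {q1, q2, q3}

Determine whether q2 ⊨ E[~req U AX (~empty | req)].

Sat(~req) = {q0, q4}
Sat(~empty) = {q1, q2, q3, q4}
Sat(~empty | req) = {q1, q2, q3, q4}
Sat(AX (~empty | req)) = {s : every successor in {q1, q2, q3, q4}} = {q0, q1, q4}
E[~req U AX (~empty | req)]: least fixpoint, start Z0 = Sat(AX (~empty | req)) = {q0, q1, q4}, add states in Sat(~req) with some successor in Z. Already a fixed point.
Sat(E[~req U AX (~empty | req)]) = {q0, q1, q4}
q2 ∉ Sat(E[~req U AX (~empty | req)]) = {q0, q1, q4}, so the formula does not hold at q2.

No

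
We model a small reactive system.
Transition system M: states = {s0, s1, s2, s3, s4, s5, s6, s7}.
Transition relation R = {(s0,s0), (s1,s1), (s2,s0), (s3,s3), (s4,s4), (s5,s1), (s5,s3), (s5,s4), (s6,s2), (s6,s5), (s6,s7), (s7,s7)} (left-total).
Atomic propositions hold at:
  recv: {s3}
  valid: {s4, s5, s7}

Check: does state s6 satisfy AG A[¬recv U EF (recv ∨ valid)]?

No

Sat(¬recv) = {s0, s1, s2, s4, s5, s6, s7}
Sat(recv ∨ valid) = {s3, s4, s5, s7}
EF (recv ∨ valid): least fixpoint, start Z0 = {s3, s4, s5, s7}, add states with some successor in Z. Z1 = {s3, s4, s5, s6, s7}; fixed.
Sat(EF (recv ∨ valid)) = {s3, s4, s5, s6, s7}
A[¬recv U EF (recv ∨ valid)]: least fixpoint, start Z0 = Sat(EF (recv ∨ valid)) = {s3, s4, s5, s6, s7}, add states in Sat(¬recv) with every successor in Z. Already a fixed point.
Sat(A[¬recv U EF (recv ∨ valid)]) = {s3, s4, s5, s6, s7}
AG A[¬recv U EF (recv ∨ valid)]: greatest fixpoint, start Z0 = {s3, s4, s5, s6, s7}, keep only states in Sat with every successor in Z. Z1 = {s3, s4, s7}; fixed.
Sat(AG A[¬recv U EF (recv ∨ valid)]) = {s3, s4, s7}
s6 ∉ Sat(AG A[¬recv U EF (recv ∨ valid)]) = {s3, s4, s7}, so the formula does not hold at s6.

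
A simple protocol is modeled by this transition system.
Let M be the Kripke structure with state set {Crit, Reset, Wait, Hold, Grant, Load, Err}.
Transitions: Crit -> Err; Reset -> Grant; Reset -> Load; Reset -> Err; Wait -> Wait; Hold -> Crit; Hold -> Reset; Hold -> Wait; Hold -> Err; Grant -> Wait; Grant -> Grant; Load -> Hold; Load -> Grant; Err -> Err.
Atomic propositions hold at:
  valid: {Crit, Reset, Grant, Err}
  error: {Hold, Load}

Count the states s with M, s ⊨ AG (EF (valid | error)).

Sat(valid | error) = {Crit, Reset, Hold, Grant, Load, Err}
EF (valid | error): least fixpoint, start Z0 = {Crit, Reset, Hold, Grant, Load, Err}, add states with some successor in Z. Already a fixed point.
Sat(EF (valid | error)) = {Crit, Reset, Hold, Grant, Load, Err}
AG (EF (valid | error)): greatest fixpoint, start Z0 = {Crit, Reset, Hold, Grant, Load, Err}, keep only states in Sat with every successor in Z. Z1 = {Crit, Reset, Load, Err}; Z2 = {Crit, Err}; fixed.
Sat(AG (EF (valid | error))) = {Crit, Err}
|Sat(AG (EF (valid | error)))| = |{Crit, Err}| = 2.

2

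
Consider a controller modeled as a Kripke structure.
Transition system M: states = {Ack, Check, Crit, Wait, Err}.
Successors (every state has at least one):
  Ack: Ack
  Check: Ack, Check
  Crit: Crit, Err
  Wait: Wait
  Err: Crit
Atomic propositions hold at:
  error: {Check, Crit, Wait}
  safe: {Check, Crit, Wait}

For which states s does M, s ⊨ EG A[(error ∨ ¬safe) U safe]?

{Check, Crit, Wait, Err}

Sat(¬safe) = {Ack, Err}
Sat(error ∨ ¬safe) = {Ack, Check, Crit, Wait, Err}
A[(error ∨ ¬safe) U safe]: least fixpoint, start Z0 = Sat(safe) = {Check, Crit, Wait}, add states in Sat(error ∨ ¬safe) with every successor in Z. Z1 = {Check, Crit, Wait, Err}; fixed.
Sat(A[(error ∨ ¬safe) U safe]) = {Check, Crit, Wait, Err}
EG A[(error ∨ ¬safe) U safe]: greatest fixpoint, start Z0 = {Check, Crit, Wait, Err}, keep only states in Sat with some successor in Z. Already a fixed point.
Sat(EG A[(error ∨ ¬safe) U safe]) = {Check, Crit, Wait, Err}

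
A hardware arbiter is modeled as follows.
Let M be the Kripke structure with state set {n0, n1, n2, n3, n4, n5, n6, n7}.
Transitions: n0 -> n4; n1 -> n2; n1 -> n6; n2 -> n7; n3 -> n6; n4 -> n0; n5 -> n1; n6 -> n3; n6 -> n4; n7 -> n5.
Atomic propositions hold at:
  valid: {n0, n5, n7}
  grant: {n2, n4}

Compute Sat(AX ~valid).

{n0, n1, n3, n5, n6}

Sat(~valid) = {n1, n2, n3, n4, n6}
Sat(AX ~valid) = {s : every successor in {n1, n2, n3, n4, n6}} = {n0, n1, n3, n5, n6}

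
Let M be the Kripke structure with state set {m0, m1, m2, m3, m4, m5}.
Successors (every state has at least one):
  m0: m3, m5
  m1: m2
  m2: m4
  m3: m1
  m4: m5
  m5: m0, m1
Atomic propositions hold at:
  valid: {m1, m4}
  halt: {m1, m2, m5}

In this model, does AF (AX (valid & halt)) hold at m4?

No

Sat(valid & halt) = {m1}
Sat(AX (valid & halt)) = {s : every successor in {m1}} = {m3}
AF (AX (valid & halt)): least fixpoint, start Z0 = {m3}, add states with every successor in Z. Already a fixed point.
Sat(AF (AX (valid & halt))) = {m3}
m4 ∉ Sat(AF (AX (valid & halt))) = {m3}, so the formula does not hold at m4.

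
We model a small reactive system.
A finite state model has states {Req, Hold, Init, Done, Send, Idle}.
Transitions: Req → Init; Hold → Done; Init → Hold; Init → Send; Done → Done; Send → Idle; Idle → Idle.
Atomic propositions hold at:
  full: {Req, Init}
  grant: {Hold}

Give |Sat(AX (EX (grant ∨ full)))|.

Sat(grant ∨ full) = {Req, Hold, Init}
Sat(EX (grant ∨ full)) = {s : some successor in {Req, Hold, Init}} = {Req, Init}
Sat(AX (EX (grant ∨ full))) = {s : every successor in {Req, Init}} = {Req}
|Sat(AX (EX (grant ∨ full)))| = |{Req}| = 1.

1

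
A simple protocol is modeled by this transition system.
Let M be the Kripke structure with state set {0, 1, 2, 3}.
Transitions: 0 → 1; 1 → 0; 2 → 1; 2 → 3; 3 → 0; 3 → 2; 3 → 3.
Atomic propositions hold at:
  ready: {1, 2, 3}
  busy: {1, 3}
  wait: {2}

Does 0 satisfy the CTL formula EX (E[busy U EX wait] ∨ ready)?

Sat(EX wait) = {s : some successor in {2}} = {3}
E[busy U EX wait]: least fixpoint, start Z0 = Sat(EX wait) = {3}, add states in Sat(busy) with some successor in Z. Already a fixed point.
Sat(E[busy U EX wait]) = {3}
Sat(E[busy U EX wait] ∨ ready) = {1, 2, 3}
Sat(EX (E[busy U EX wait] ∨ ready)) = {s : some successor in {1, 2, 3}} = {0, 2, 3}
0 ∈ Sat(EX (E[busy U EX wait] ∨ ready)) = {0, 2, 3}, so the formula holds at 0.

Yes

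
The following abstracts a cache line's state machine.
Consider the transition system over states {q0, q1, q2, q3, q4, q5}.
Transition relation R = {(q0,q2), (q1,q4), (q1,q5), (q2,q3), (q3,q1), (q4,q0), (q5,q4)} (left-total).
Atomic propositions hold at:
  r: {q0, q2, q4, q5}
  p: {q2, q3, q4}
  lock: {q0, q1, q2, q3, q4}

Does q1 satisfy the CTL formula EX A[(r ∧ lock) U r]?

Yes

Sat(r ∧ lock) = {q0, q2, q4}
A[(r ∧ lock) U r]: least fixpoint, start Z0 = Sat(r) = {q0, q2, q4, q5}, add states in Sat(r ∧ lock) with every successor in Z. Already a fixed point.
Sat(A[(r ∧ lock) U r]) = {q0, q2, q4, q5}
Sat(EX A[(r ∧ lock) U r]) = {s : some successor in {q0, q2, q4, q5}} = {q0, q1, q4, q5}
q1 ∈ Sat(EX A[(r ∧ lock) U r]) = {q0, q1, q4, q5}, so the formula holds at q1.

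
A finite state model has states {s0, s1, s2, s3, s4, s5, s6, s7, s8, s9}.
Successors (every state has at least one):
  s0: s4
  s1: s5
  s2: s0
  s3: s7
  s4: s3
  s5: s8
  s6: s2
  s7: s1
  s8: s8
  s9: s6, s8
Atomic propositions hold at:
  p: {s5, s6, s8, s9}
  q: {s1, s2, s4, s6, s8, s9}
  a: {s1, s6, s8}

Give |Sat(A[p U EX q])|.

Sat(EX q) = {s : some successor in {s1, s2, s4, s6, s8, s9}} = {s0, s5, s6, s7, s8, s9}
A[p U EX q]: least fixpoint, start Z0 = Sat(EX q) = {s0, s5, s6, s7, s8, s9}, add states in Sat(p) with every successor in Z. Already a fixed point.
Sat(A[p U EX q]) = {s0, s5, s6, s7, s8, s9}
|Sat(A[p U EX q])| = |{s0, s5, s6, s7, s8, s9}| = 6.

6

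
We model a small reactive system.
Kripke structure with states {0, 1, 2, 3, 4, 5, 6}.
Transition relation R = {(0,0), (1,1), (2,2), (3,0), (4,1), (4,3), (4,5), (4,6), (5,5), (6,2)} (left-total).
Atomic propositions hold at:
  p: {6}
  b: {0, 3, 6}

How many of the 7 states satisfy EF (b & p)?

Sat(b & p) = {6}
EF (b & p): least fixpoint, start Z0 = {6}, add states with some successor in Z. Z1 = {4, 6}; fixed.
Sat(EF (b & p)) = {4, 6}
|Sat(EF (b & p))| = |{4, 6}| = 2.

2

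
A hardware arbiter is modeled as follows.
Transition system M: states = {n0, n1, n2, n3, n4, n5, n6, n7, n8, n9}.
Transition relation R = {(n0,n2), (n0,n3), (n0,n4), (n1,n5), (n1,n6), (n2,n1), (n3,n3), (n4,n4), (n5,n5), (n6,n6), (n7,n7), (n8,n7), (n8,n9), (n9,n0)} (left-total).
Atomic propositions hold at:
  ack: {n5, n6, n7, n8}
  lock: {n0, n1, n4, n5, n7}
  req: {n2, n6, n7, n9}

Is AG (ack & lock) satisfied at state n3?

Sat(ack & lock) = {n5, n7}
AG (ack & lock): greatest fixpoint, start Z0 = {n5, n7}, keep only states in Sat with every successor in Z. Already a fixed point.
Sat(AG (ack & lock)) = {n5, n7}
n3 ∉ Sat(AG (ack & lock)) = {n5, n7}, so the formula does not hold at n3.

No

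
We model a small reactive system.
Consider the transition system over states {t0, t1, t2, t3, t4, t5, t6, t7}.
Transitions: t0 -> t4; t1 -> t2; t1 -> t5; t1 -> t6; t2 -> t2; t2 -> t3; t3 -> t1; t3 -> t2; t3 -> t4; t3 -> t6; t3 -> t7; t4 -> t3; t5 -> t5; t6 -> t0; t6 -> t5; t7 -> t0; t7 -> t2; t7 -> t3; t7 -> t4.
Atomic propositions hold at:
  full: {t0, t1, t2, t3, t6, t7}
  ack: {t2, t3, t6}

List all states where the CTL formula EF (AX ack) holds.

Sat(AX ack) = {s : every successor in {t2, t3, t6}} = {t2, t4}
EF (AX ack): least fixpoint, start Z0 = {t2, t4}, add states with some successor in Z. Z1 = {t0, t1, t2, t3, t4, t7}; Z2 = {t0, t1, t2, t3, t4, t6, t7}; fixed.
Sat(EF (AX ack)) = {t0, t1, t2, t3, t4, t6, t7}

{t0, t1, t2, t3, t4, t6, t7}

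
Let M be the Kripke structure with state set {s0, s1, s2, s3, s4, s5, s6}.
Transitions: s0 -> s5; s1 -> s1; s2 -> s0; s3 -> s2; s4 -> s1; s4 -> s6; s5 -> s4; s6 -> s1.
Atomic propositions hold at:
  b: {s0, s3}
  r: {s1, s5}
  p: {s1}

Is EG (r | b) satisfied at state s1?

Sat(r | b) = {s0, s1, s3, s5}
EG (r | b): greatest fixpoint, start Z0 = {s0, s1, s3, s5}, keep only states in Sat with some successor in Z. Z1 = {s0, s1}; Z2 = {s1}; fixed.
Sat(EG (r | b)) = {s1}
s1 ∈ Sat(EG (r | b)) = {s1}, so the formula holds at s1.

Yes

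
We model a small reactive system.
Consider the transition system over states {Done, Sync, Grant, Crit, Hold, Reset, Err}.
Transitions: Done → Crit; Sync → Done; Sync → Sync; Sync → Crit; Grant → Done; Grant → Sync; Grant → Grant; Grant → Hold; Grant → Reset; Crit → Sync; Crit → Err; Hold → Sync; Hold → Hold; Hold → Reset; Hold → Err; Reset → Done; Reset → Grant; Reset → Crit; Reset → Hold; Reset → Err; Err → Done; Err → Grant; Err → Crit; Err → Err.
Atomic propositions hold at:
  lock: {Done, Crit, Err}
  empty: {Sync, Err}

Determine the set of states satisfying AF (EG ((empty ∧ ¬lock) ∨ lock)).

Sat(¬lock) = {Sync, Grant, Hold, Reset}
Sat(empty ∧ ¬lock) = {Sync}
Sat((empty ∧ ¬lock) ∨ lock) = {Done, Sync, Crit, Err}
EG ((empty ∧ ¬lock) ∨ lock): greatest fixpoint, start Z0 = {Done, Sync, Crit, Err}, keep only states in Sat with some successor in Z. Already a fixed point.
Sat(EG ((empty ∧ ¬lock) ∨ lock)) = {Done, Sync, Crit, Err}
AF (EG ((empty ∧ ¬lock) ∨ lock)): least fixpoint, start Z0 = {Done, Sync, Crit, Err}, add states with every successor in Z. Already a fixed point.
Sat(AF (EG ((empty ∧ ¬lock) ∨ lock))) = {Done, Sync, Crit, Err}

{Done, Sync, Crit, Err}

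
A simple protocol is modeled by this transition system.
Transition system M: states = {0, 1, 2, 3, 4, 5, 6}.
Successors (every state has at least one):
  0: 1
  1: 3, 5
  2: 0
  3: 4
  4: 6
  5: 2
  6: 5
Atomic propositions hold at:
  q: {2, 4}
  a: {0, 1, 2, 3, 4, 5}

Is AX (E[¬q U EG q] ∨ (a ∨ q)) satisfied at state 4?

Sat(¬q) = {0, 1, 3, 5, 6}
EG q: greatest fixpoint, start Z0 = {2, 4}, keep only states in Sat with some successor in Z. Z1 = ∅; fixed.
Sat(EG q) = ∅
E[¬q U EG q]: least fixpoint, start Z0 = Sat(EG q) = ∅, add states in Sat(¬q) with some successor in Z. Already a fixed point.
Sat(E[¬q U EG q]) = ∅
Sat(a ∨ q) = {0, 1, 2, 3, 4, 5}
Sat(E[¬q U EG q] ∨ (a ∨ q)) = {0, 1, 2, 3, 4, 5}
Sat(AX (E[¬q U EG q] ∨ (a ∨ q))) = {s : every successor in {0, 1, 2, 3, 4, 5}} = {0, 1, 2, 3, 5, 6}
4 ∉ Sat(AX (E[¬q U EG q] ∨ (a ∨ q))) = {0, 1, 2, 3, 5, 6}, so the formula does not hold at 4.

No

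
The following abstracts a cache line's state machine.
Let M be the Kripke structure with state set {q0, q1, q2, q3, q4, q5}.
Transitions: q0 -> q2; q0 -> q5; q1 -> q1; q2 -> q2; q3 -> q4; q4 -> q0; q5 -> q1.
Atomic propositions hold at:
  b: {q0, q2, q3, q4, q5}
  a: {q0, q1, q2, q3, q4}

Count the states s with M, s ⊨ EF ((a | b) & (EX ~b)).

Sat(a | b) = {q0, q1, q2, q3, q4, q5}
Sat(~b) = {q1}
Sat(EX ~b) = {s : some successor in {q1}} = {q1, q5}
Sat((a | b) & (EX ~b)) = {q1, q5}
EF ((a | b) & (EX ~b)): least fixpoint, start Z0 = {q1, q5}, add states with some successor in Z. Z1 = {q0, q1, q5}; Z2 = {q0, q1, q4, q5}; Z3 = {q0, q1, q3, q4, q5}; fixed.
Sat(EF ((a | b) & (EX ~b))) = {q0, q1, q3, q4, q5}
|Sat(EF ((a | b) & (EX ~b)))| = |{q0, q1, q3, q4, q5}| = 5.

5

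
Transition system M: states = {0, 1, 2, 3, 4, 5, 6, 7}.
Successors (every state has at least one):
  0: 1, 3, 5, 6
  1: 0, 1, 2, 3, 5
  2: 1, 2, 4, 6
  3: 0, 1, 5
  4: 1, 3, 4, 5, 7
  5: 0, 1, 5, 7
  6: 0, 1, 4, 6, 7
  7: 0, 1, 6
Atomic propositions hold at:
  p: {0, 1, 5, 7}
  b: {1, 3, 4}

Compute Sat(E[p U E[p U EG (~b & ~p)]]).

Sat(~b) = {0, 2, 5, 6, 7}
Sat(~p) = {2, 3, 4, 6}
Sat(~b & ~p) = {2, 6}
EG (~b & ~p): greatest fixpoint, start Z0 = {2, 6}, keep only states in Sat with some successor in Z. Already a fixed point.
Sat(EG (~b & ~p)) = {2, 6}
E[p U EG (~b & ~p)]: least fixpoint, start Z0 = Sat(EG (~b & ~p)) = {2, 6}, add states in Sat(p) with some successor in Z. Z1 = {0, 1, 2, 6, 7}; Z2 = {0, 1, 2, 5, 6, 7}; fixed.
Sat(E[p U EG (~b & ~p)]) = {0, 1, 2, 5, 6, 7}
E[p U E[p U EG (~b & ~p)]]: least fixpoint, start Z0 = Sat(E[p U EG (~b & ~p)]) = {0, 1, 2, 5, 6, 7}, add states in Sat(p) with some successor in Z. Already a fixed point.
Sat(E[p U E[p U EG (~b & ~p)]]) = {0, 1, 2, 5, 6, 7}

{0, 1, 2, 5, 6, 7}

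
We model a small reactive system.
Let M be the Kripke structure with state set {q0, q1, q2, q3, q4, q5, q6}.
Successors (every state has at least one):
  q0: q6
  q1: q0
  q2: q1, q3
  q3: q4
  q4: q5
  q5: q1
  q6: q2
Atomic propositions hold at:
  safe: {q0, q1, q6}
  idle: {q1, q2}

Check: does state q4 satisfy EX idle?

No

Sat(EX idle) = {s : some successor in {q1, q2}} = {q2, q5, q6}
q4 ∉ Sat(EX idle) = {q2, q5, q6}, so the formula does not hold at q4.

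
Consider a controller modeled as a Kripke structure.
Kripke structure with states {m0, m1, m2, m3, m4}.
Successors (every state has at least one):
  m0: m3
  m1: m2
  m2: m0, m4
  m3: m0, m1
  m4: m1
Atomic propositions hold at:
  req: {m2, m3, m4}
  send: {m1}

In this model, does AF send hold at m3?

AF send: least fixpoint, start Z0 = {m1}, add states with every successor in Z. Z1 = {m1, m4}; fixed.
Sat(AF send) = {m1, m4}
m3 ∉ Sat(AF send) = {m1, m4}, so the formula does not hold at m3.

No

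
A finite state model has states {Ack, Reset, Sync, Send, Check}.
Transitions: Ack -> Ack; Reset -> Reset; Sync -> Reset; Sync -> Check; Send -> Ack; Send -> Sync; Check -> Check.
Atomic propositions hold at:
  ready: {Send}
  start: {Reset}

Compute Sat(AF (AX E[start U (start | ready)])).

{Reset}

Sat(start | ready) = {Reset, Send}
E[start U (start | ready)]: least fixpoint, start Z0 = Sat((start | ready)) = {Reset, Send}, add states in Sat(start) with some successor in Z. Already a fixed point.
Sat(E[start U (start | ready)]) = {Reset, Send}
Sat(AX E[start U (start | ready)]) = {s : every successor in {Reset, Send}} = {Reset}
AF (AX E[start U (start | ready)]): least fixpoint, start Z0 = {Reset}, add states with every successor in Z. Already a fixed point.
Sat(AF (AX E[start U (start | ready)])) = {Reset}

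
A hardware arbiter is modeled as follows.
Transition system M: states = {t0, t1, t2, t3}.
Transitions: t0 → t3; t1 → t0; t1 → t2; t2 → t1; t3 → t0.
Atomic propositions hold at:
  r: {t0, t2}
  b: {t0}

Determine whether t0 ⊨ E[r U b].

Yes

E[r U b]: least fixpoint, start Z0 = Sat(b) = {t0}, add states in Sat(r) with some successor in Z. Already a fixed point.
Sat(E[r U b]) = {t0}
t0 ∈ Sat(E[r U b]) = {t0}, so the formula holds at t0.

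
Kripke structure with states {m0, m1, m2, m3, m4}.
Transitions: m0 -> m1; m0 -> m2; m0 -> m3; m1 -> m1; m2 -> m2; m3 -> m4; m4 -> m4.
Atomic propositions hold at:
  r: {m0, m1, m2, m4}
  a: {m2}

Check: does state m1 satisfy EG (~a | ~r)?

Sat(~a) = {m0, m1, m3, m4}
Sat(~r) = {m3}
Sat(~a | ~r) = {m0, m1, m3, m4}
EG (~a | ~r): greatest fixpoint, start Z0 = {m0, m1, m3, m4}, keep only states in Sat with some successor in Z. Already a fixed point.
Sat(EG (~a | ~r)) = {m0, m1, m3, m4}
m1 ∈ Sat(EG (~a | ~r)) = {m0, m1, m3, m4}, so the formula holds at m1.

Yes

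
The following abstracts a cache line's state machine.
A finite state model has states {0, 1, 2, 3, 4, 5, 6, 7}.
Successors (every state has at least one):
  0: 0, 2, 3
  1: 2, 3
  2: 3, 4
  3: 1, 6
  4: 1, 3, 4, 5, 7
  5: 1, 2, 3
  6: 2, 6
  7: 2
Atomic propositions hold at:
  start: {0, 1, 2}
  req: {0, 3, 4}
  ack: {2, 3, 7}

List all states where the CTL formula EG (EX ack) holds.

{0, 1, 2, 4, 5, 6, 7}

Sat(EX ack) = {s : some successor in {2, 3, 7}} = {0, 1, 2, 4, 5, 6, 7}
EG (EX ack): greatest fixpoint, start Z0 = {0, 1, 2, 4, 5, 6, 7}, keep only states in Sat with some successor in Z. Already a fixed point.
Sat(EG (EX ack)) = {0, 1, 2, 4, 5, 6, 7}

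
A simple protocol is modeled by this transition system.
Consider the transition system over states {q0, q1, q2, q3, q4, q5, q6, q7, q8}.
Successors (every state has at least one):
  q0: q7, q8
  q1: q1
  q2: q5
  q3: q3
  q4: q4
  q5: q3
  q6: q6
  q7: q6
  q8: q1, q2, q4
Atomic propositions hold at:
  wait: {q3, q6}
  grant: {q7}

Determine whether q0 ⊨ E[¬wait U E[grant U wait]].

Yes

Sat(¬wait) = {q0, q1, q2, q4, q5, q7, q8}
E[grant U wait]: least fixpoint, start Z0 = Sat(wait) = {q3, q6}, add states in Sat(grant) with some successor in Z. Z1 = {q3, q6, q7}; fixed.
Sat(E[grant U wait]) = {q3, q6, q7}
E[¬wait U E[grant U wait]]: least fixpoint, start Z0 = Sat(E[grant U wait]) = {q3, q6, q7}, add states in Sat(¬wait) with some successor in Z. Z1 = {q0, q3, q5, q6, q7}; Z2 = {q0, q2, q3, q5, q6, q7}; Z3 = {q0, q2, q3, q5, q6, q7, q8}; fixed.
Sat(E[¬wait U E[grant U wait]]) = {q0, q2, q3, q5, q6, q7, q8}
q0 ∈ Sat(E[¬wait U E[grant U wait]]) = {q0, q2, q3, q5, q6, q7, q8}, so the formula holds at q0.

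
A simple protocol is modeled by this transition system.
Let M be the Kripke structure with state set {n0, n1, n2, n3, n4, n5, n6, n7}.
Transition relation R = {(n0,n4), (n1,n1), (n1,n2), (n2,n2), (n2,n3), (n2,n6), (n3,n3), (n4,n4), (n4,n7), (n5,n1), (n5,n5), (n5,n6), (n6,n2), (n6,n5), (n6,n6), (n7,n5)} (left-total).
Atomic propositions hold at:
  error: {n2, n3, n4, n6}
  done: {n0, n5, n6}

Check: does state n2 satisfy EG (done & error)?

Sat(done & error) = {n6}
EG (done & error): greatest fixpoint, start Z0 = {n6}, keep only states in Sat with some successor in Z. Already a fixed point.
Sat(EG (done & error)) = {n6}
n2 ∉ Sat(EG (done & error)) = {n6}, so the formula does not hold at n2.

No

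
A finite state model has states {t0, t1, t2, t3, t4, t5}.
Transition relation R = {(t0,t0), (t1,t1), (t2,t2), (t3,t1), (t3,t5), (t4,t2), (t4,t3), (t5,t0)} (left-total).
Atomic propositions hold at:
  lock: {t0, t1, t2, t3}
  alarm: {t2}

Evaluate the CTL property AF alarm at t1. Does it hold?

No

AF alarm: least fixpoint, start Z0 = {t2}, add states with every successor in Z. Already a fixed point.
Sat(AF alarm) = {t2}
t1 ∉ Sat(AF alarm) = {t2}, so the formula does not hold at t1.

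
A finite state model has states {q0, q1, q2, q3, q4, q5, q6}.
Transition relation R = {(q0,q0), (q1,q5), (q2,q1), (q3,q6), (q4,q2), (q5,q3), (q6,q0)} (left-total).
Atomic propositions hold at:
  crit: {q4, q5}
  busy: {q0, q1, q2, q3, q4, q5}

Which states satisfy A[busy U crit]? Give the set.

A[busy U crit]: least fixpoint, start Z0 = Sat(crit) = {q4, q5}, add states in Sat(busy) with every successor in Z. Z1 = {q1, q4, q5}; Z2 = {q1, q2, q4, q5}; fixed.
Sat(A[busy U crit]) = {q1, q2, q4, q5}

{q1, q2, q4, q5}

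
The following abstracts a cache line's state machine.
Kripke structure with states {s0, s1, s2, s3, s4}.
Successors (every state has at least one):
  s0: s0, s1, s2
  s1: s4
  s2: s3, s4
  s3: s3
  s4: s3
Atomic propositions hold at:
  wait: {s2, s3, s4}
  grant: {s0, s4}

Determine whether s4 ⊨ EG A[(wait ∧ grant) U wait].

Yes

Sat(wait ∧ grant) = {s4}
A[(wait ∧ grant) U wait]: least fixpoint, start Z0 = Sat(wait) = {s2, s3, s4}, add states in Sat(wait ∧ grant) with every successor in Z. Already a fixed point.
Sat(A[(wait ∧ grant) U wait]) = {s2, s3, s4}
EG A[(wait ∧ grant) U wait]: greatest fixpoint, start Z0 = {s2, s3, s4}, keep only states in Sat with some successor in Z. Already a fixed point.
Sat(EG A[(wait ∧ grant) U wait]) = {s2, s3, s4}
s4 ∈ Sat(EG A[(wait ∧ grant) U wait]) = {s2, s3, s4}, so the formula holds at s4.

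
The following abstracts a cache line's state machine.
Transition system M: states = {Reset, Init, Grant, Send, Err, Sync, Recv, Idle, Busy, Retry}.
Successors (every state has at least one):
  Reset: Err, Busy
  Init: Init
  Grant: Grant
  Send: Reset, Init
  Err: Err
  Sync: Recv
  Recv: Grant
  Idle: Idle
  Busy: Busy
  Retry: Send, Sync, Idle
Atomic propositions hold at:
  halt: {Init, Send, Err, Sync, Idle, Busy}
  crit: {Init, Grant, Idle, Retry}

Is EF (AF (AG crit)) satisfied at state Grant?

AG crit: greatest fixpoint, start Z0 = {Init, Grant, Idle, Retry}, keep only states in Sat with every successor in Z. Z1 = {Init, Grant, Idle}; fixed.
Sat(AG crit) = {Init, Grant, Idle}
AF (AG crit): least fixpoint, start Z0 = {Init, Grant, Idle}, add states with every successor in Z. Z1 = {Init, Grant, Recv, Idle}; Z2 = {Init, Grant, Sync, Recv, Idle}; fixed.
Sat(AF (AG crit)) = {Init, Grant, Sync, Recv, Idle}
EF (AF (AG crit)): least fixpoint, start Z0 = {Init, Grant, Sync, Recv, Idle}, add states with some successor in Z. Z1 = {Init, Grant, Send, Sync, Recv, Idle, Retry}; fixed.
Sat(EF (AF (AG crit))) = {Init, Grant, Send, Sync, Recv, Idle, Retry}
Grant ∈ Sat(EF (AF (AG crit))) = {Init, Grant, Send, Sync, Recv, Idle, Retry}, so the formula holds at Grant.

Yes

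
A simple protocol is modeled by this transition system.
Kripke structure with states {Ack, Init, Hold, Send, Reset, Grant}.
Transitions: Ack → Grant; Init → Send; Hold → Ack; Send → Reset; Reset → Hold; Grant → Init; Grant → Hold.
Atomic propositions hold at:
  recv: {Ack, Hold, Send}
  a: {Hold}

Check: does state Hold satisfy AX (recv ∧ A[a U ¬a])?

Sat(¬a) = {Ack, Init, Send, Reset, Grant}
A[a U ¬a]: least fixpoint, start Z0 = Sat(¬a) = {Ack, Init, Send, Reset, Grant}, add states in Sat(a) with every successor in Z. Z1 = {Ack, Init, Hold, Send, Reset, Grant}; fixed.
Sat(A[a U ¬a]) = {Ack, Init, Hold, Send, Reset, Grant}
Sat(recv ∧ A[a U ¬a]) = {Ack, Hold, Send}
Sat(AX (recv ∧ A[a U ¬a])) = {s : every successor in {Ack, Hold, Send}} = {Init, Hold, Reset}
Hold ∈ Sat(AX (recv ∧ A[a U ¬a])) = {Init, Hold, Reset}, so the formula holds at Hold.

Yes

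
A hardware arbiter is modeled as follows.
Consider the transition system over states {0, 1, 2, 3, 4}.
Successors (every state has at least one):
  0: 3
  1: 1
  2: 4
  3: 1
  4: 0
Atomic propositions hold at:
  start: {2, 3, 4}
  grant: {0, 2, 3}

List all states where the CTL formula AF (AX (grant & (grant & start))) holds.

{0, 2, 4}

Sat(grant & start) = {2, 3}
Sat(grant & (grant & start)) = {2, 3}
Sat(AX (grant & (grant & start))) = {s : every successor in {2, 3}} = {0}
AF (AX (grant & (grant & start))): least fixpoint, start Z0 = {0}, add states with every successor in Z. Z1 = {0, 4}; Z2 = {0, 2, 4}; fixed.
Sat(AF (AX (grant & (grant & start)))) = {0, 2, 4}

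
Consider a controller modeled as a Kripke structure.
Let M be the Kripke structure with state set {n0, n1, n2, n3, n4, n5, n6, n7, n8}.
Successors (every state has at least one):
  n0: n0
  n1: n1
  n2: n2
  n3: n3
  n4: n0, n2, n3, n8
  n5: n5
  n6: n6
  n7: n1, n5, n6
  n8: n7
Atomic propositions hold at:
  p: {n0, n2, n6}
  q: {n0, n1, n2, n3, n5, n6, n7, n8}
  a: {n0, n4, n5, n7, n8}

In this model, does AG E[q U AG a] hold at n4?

AG a: greatest fixpoint, start Z0 = {n0, n4, n5, n7, n8}, keep only states in Sat with every successor in Z. Z1 = {n0, n5, n8}; Z2 = {n0, n5}; fixed.
Sat(AG a) = {n0, n5}
E[q U AG a]: least fixpoint, start Z0 = Sat(AG a) = {n0, n5}, add states in Sat(q) with some successor in Z. Z1 = {n0, n5, n7}; Z2 = {n0, n5, n7, n8}; fixed.
Sat(E[q U AG a]) = {n0, n5, n7, n8}
AG E[q U AG a]: greatest fixpoint, start Z0 = {n0, n5, n7, n8}, keep only states in Sat with every successor in Z. Z1 = {n0, n5, n8}; Z2 = {n0, n5}; fixed.
Sat(AG E[q U AG a]) = {n0, n5}
n4 ∉ Sat(AG E[q U AG a]) = {n0, n5}, so the formula does not hold at n4.

No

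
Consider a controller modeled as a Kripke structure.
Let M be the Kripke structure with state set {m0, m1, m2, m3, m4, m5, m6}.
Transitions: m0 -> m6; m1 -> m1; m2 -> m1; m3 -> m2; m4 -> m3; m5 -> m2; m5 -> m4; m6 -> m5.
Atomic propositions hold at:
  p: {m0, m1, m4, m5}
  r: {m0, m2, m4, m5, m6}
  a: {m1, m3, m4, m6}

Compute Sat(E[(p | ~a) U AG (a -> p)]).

{m1, m2, m5}

Sat(~a) = {m0, m2, m5}
Sat(p | ~a) = {m0, m1, m2, m4, m5}
Sat(a -> p) = {m0, m1, m2, m4, m5}
AG (a -> p): greatest fixpoint, start Z0 = {m0, m1, m2, m4, m5}, keep only states in Sat with every successor in Z. Z1 = {m1, m2, m5}; Z2 = {m1, m2}; fixed.
Sat(AG (a -> p)) = {m1, m2}
E[(p | ~a) U AG (a -> p)]: least fixpoint, start Z0 = Sat(AG (a -> p)) = {m1, m2}, add states in Sat(p | ~a) with some successor in Z. Z1 = {m1, m2, m5}; fixed.
Sat(E[(p | ~a) U AG (a -> p)]) = {m1, m2, m5}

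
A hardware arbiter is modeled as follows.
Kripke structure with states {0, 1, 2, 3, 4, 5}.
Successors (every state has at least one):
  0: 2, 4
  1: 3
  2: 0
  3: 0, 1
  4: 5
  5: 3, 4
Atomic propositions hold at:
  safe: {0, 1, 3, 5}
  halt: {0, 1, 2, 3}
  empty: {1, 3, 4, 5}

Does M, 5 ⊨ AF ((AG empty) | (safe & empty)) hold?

Yes

AG empty: greatest fixpoint, start Z0 = {1, 3, 4, 5}, keep only states in Sat with every successor in Z. Z1 = {1, 4, 5}; Z2 = {4}; Z3 = ∅; fixed.
Sat(AG empty) = ∅
Sat(safe & empty) = {1, 3, 5}
Sat((AG empty) | (safe & empty)) = {1, 3, 5}
AF ((AG empty) | (safe & empty)): least fixpoint, start Z0 = {1, 3, 5}, add states with every successor in Z. Z1 = {1, 3, 4, 5}; fixed.
Sat(AF ((AG empty) | (safe & empty))) = {1, 3, 4, 5}
5 ∈ Sat(AF ((AG empty) | (safe & empty))) = {1, 3, 4, 5}, so the formula holds at 5.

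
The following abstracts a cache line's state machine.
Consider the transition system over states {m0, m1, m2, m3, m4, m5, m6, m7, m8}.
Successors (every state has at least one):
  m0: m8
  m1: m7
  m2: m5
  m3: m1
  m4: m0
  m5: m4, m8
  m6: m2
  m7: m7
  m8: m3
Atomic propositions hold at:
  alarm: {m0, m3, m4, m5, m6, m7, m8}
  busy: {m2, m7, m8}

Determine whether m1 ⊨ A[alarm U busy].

A[alarm U busy]: least fixpoint, start Z0 = Sat(busy) = {m2, m7, m8}, add states in Sat(alarm) with every successor in Z. Z1 = {m0, m2, m6, m7, m8}; Z2 = {m0, m2, m4, m6, m7, m8}; Z3 = {m0, m2, m4, m5, m6, m7, m8}; fixed.
Sat(A[alarm U busy]) = {m0, m2, m4, m5, m6, m7, m8}
m1 ∉ Sat(A[alarm U busy]) = {m0, m2, m4, m5, m6, m7, m8}, so the formula does not hold at m1.

No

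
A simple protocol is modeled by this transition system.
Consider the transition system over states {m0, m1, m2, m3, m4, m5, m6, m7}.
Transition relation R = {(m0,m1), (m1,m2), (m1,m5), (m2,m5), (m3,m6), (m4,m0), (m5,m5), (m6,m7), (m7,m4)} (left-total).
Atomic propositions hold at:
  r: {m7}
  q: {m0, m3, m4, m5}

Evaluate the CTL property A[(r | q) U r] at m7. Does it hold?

Sat(r | q) = {m0, m3, m4, m5, m7}
A[(r | q) U r]: least fixpoint, start Z0 = Sat(r) = {m7}, add states in Sat(r | q) with every successor in Z. Already a fixed point.
Sat(A[(r | q) U r]) = {m7}
m7 ∈ Sat(A[(r | q) U r]) = {m7}, so the formula holds at m7.

Yes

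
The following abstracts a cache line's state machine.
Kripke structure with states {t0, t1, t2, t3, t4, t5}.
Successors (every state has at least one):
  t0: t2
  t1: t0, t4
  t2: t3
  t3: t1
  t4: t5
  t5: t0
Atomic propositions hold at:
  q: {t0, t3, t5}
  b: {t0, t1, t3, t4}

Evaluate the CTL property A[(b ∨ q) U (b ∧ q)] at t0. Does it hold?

Sat(b ∨ q) = {t0, t1, t3, t4, t5}
Sat(b ∧ q) = {t0, t3}
A[(b ∨ q) U (b ∧ q)]: least fixpoint, start Z0 = Sat((b ∧ q)) = {t0, t3}, add states in Sat(b ∨ q) with every successor in Z. Z1 = {t0, t3, t5}; Z2 = {t0, t3, t4, t5}; Z3 = {t0, t1, t3, t4, t5}; fixed.
Sat(A[(b ∨ q) U (b ∧ q)]) = {t0, t1, t3, t4, t5}
t0 ∈ Sat(A[(b ∨ q) U (b ∧ q)]) = {t0, t1, t3, t4, t5}, so the formula holds at t0.

Yes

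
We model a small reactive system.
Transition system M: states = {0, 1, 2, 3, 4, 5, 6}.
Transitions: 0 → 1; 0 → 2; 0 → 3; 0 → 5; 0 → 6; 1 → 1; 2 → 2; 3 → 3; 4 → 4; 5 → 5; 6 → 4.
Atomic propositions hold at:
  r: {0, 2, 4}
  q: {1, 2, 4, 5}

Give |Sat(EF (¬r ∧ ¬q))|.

3

Sat(¬r) = {1, 3, 5, 6}
Sat(¬q) = {0, 3, 6}
Sat(¬r ∧ ¬q) = {3, 6}
EF (¬r ∧ ¬q): least fixpoint, start Z0 = {3, 6}, add states with some successor in Z. Z1 = {0, 3, 6}; fixed.
Sat(EF (¬r ∧ ¬q)) = {0, 3, 6}
|Sat(EF (¬r ∧ ¬q))| = |{0, 3, 6}| = 3.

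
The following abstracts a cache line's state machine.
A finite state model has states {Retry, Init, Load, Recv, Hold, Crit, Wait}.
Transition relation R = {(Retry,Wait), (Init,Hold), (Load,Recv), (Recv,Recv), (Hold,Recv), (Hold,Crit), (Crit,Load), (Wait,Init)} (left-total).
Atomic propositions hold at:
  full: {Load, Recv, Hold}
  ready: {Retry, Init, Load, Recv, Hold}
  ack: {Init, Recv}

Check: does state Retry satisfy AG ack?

AG ack: greatest fixpoint, start Z0 = {Init, Recv}, keep only states in Sat with every successor in Z. Z1 = {Recv}; fixed.
Sat(AG ack) = {Recv}
Retry ∉ Sat(AG ack) = {Recv}, so the formula does not hold at Retry.

No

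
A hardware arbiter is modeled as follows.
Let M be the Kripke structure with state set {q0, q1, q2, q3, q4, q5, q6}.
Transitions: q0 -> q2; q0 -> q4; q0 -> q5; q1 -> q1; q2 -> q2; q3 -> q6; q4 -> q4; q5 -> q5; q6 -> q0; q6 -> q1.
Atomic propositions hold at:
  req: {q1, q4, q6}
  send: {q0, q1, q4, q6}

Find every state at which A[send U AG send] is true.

{q1, q4}

AG send: greatest fixpoint, start Z0 = {q0, q1, q4, q6}, keep only states in Sat with every successor in Z. Z1 = {q1, q4, q6}; Z2 = {q1, q4}; fixed.
Sat(AG send) = {q1, q4}
A[send U AG send]: least fixpoint, start Z0 = Sat(AG send) = {q1, q4}, add states in Sat(send) with every successor in Z. Already a fixed point.
Sat(A[send U AG send]) = {q1, q4}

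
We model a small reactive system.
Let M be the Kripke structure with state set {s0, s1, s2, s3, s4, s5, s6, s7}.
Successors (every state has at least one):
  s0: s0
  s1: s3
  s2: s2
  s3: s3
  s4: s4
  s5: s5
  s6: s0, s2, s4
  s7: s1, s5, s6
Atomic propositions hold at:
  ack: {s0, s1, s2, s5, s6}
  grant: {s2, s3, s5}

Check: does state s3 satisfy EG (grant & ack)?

No

Sat(grant & ack) = {s2, s5}
EG (grant & ack): greatest fixpoint, start Z0 = {s2, s5}, keep only states in Sat with some successor in Z. Already a fixed point.
Sat(EG (grant & ack)) = {s2, s5}
s3 ∉ Sat(EG (grant & ack)) = {s2, s5}, so the formula does not hold at s3.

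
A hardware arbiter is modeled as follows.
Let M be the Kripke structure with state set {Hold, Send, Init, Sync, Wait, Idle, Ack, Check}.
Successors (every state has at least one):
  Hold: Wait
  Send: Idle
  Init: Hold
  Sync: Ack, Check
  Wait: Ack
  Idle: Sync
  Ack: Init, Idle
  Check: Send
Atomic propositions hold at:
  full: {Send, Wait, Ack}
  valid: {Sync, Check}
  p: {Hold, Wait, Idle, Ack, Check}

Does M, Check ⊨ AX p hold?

No

Sat(AX p) = {s : every successor in {Hold, Wait, Idle, Ack, Check}} = {Hold, Send, Init, Sync, Wait}
Check ∉ Sat(AX p) = {Hold, Send, Init, Sync, Wait}, so the formula does not hold at Check.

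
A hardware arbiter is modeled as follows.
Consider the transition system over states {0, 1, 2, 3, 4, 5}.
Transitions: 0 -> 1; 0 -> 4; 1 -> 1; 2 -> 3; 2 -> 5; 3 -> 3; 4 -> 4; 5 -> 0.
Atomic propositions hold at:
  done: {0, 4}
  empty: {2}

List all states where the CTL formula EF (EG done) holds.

{0, 2, 4, 5}

EG done: greatest fixpoint, start Z0 = {0, 4}, keep only states in Sat with some successor in Z. Already a fixed point.
Sat(EG done) = {0, 4}
EF (EG done): least fixpoint, start Z0 = {0, 4}, add states with some successor in Z. Z1 = {0, 4, 5}; Z2 = {0, 2, 4, 5}; fixed.
Sat(EF (EG done)) = {0, 2, 4, 5}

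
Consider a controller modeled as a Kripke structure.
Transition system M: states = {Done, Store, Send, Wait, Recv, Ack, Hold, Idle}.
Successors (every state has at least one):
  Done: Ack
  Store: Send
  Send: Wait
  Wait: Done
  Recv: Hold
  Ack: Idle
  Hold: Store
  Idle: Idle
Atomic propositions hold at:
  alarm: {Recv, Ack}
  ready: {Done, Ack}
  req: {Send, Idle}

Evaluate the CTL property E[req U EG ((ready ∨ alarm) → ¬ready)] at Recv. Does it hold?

Sat(ready ∨ alarm) = {Done, Recv, Ack}
Sat(¬ready) = {Store, Send, Wait, Recv, Hold, Idle}
Sat((ready ∨ alarm) → ¬ready) = {Store, Send, Wait, Recv, Hold, Idle}
EG ((ready ∨ alarm) → ¬ready): greatest fixpoint, start Z0 = {Store, Send, Wait, Recv, Hold, Idle}, keep only states in Sat with some successor in Z. Z1 = {Store, Send, Recv, Hold, Idle}; Z2 = {Store, Recv, Hold, Idle}; Z3 = {Recv, Hold, Idle}; Z4 = {Recv, Idle}; Z5 = {Idle}; fixed.
Sat(EG ((ready ∨ alarm) → ¬ready)) = {Idle}
E[req U EG ((ready ∨ alarm) → ¬ready)]: least fixpoint, start Z0 = Sat(EG ((ready ∨ alarm) → ¬ready)) = {Idle}, add states in Sat(req) with some successor in Z. Already a fixed point.
Sat(E[req U EG ((ready ∨ alarm) → ¬ready)]) = {Idle}
Recv ∉ Sat(E[req U EG ((ready ∨ alarm) → ¬ready)]) = {Idle}, so the formula does not hold at Recv.

No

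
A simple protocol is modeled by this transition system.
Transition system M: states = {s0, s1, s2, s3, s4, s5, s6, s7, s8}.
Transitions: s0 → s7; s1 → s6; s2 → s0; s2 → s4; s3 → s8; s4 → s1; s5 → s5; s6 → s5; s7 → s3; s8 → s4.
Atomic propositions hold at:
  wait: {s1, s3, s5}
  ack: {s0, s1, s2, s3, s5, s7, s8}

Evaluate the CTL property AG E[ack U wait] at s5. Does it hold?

Yes

E[ack U wait]: least fixpoint, start Z0 = Sat(wait) = {s1, s3, s5}, add states in Sat(ack) with some successor in Z. Z1 = {s1, s3, s5, s7}; Z2 = {s0, s1, s3, s5, s7}; Z3 = {s0, s1, s2, s3, s5, s7}; fixed.
Sat(E[ack U wait]) = {s0, s1, s2, s3, s5, s7}
AG E[ack U wait]: greatest fixpoint, start Z0 = {s0, s1, s2, s3, s5, s7}, keep only states in Sat with every successor in Z. Z1 = {s0, s5, s7}; Z2 = {s0, s5}; Z3 = {s5}; fixed.
Sat(AG E[ack U wait]) = {s5}
s5 ∈ Sat(AG E[ack U wait]) = {s5}, so the formula holds at s5.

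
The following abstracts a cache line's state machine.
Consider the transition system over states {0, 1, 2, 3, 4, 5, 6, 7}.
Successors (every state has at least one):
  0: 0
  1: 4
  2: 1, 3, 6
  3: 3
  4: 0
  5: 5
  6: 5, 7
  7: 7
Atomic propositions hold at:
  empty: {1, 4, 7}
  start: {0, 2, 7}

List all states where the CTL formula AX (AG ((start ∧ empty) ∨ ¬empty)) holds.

{0, 3, 4, 5, 6, 7}

Sat(start ∧ empty) = {7}
Sat(¬empty) = {0, 2, 3, 5, 6}
Sat((start ∧ empty) ∨ ¬empty) = {0, 2, 3, 5, 6, 7}
AG ((start ∧ empty) ∨ ¬empty): greatest fixpoint, start Z0 = {0, 2, 3, 5, 6, 7}, keep only states in Sat with every successor in Z. Z1 = {0, 3, 5, 6, 7}; fixed.
Sat(AG ((start ∧ empty) ∨ ¬empty)) = {0, 3, 5, 6, 7}
Sat(AX (AG ((start ∧ empty) ∨ ¬empty))) = {s : every successor in {0, 3, 5, 6, 7}} = {0, 3, 4, 5, 6, 7}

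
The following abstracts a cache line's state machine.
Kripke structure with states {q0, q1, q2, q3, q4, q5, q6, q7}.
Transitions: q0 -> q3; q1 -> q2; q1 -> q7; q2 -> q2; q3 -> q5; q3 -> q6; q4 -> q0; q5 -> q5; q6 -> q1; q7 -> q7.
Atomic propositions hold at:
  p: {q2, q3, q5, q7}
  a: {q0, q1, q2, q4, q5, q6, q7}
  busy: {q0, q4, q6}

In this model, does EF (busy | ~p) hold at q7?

Sat(~p) = {q0, q1, q4, q6}
Sat(busy | ~p) = {q0, q1, q4, q6}
EF (busy | ~p): least fixpoint, start Z0 = {q0, q1, q4, q6}, add states with some successor in Z. Z1 = {q0, q1, q3, q4, q6}; fixed.
Sat(EF (busy | ~p)) = {q0, q1, q3, q4, q6}
q7 ∉ Sat(EF (busy | ~p)) = {q0, q1, q3, q4, q6}, so the formula does not hold at q7.

No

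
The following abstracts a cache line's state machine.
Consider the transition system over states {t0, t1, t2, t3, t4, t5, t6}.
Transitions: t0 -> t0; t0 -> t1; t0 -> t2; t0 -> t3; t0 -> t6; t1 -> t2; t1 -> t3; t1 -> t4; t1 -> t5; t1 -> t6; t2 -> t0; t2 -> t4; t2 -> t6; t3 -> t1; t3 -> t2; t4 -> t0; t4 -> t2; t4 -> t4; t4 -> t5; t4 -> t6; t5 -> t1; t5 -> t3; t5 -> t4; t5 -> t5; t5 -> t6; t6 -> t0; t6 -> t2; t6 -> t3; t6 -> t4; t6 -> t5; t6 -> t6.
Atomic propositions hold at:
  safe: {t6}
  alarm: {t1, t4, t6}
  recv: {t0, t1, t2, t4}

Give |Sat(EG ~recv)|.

Sat(~recv) = {t3, t5, t6}
EG ~recv: greatest fixpoint, start Z0 = {t3, t5, t6}, keep only states in Sat with some successor in Z. Z1 = {t5, t6}; fixed.
Sat(EG ~recv) = {t5, t6}
|Sat(EG ~recv)| = |{t5, t6}| = 2.

2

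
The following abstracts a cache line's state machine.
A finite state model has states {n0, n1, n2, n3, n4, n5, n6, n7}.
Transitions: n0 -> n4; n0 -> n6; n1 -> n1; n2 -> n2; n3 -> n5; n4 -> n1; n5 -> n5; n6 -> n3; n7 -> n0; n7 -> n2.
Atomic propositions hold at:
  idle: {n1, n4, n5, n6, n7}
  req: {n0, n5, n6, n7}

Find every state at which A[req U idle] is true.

A[req U idle]: least fixpoint, start Z0 = Sat(idle) = {n1, n4, n5, n6, n7}, add states in Sat(req) with every successor in Z. Z1 = {n0, n1, n4, n5, n6, n7}; fixed.
Sat(A[req U idle]) = {n0, n1, n4, n5, n6, n7}

{n0, n1, n4, n5, n6, n7}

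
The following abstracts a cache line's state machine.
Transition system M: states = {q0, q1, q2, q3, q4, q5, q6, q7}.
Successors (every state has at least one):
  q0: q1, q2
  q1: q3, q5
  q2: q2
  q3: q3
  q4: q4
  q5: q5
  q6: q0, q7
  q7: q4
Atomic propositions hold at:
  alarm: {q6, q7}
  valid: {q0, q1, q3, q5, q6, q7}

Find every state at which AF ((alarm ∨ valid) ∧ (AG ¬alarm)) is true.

Sat(alarm ∨ valid) = {q0, q1, q3, q5, q6, q7}
Sat(¬alarm) = {q0, q1, q2, q3, q4, q5}
AG ¬alarm: greatest fixpoint, start Z0 = {q0, q1, q2, q3, q4, q5}, keep only states in Sat with every successor in Z. Already a fixed point.
Sat(AG ¬alarm) = {q0, q1, q2, q3, q4, q5}
Sat((alarm ∨ valid) ∧ (AG ¬alarm)) = {q0, q1, q3, q5}
AF ((alarm ∨ valid) ∧ (AG ¬alarm)): least fixpoint, start Z0 = {q0, q1, q3, q5}, add states with every successor in Z. Already a fixed point.
Sat(AF ((alarm ∨ valid) ∧ (AG ¬alarm))) = {q0, q1, q3, q5}

{q0, q1, q3, q5}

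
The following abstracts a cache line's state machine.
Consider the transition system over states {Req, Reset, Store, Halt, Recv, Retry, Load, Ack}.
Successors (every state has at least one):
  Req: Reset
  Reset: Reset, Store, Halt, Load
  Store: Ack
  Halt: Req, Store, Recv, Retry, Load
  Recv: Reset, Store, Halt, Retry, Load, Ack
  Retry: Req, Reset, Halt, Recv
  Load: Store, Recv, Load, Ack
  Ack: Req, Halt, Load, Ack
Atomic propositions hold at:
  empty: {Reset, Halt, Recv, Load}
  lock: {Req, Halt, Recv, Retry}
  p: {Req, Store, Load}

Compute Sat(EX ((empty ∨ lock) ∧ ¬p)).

Sat(empty ∨ lock) = {Req, Reset, Halt, Recv, Retry, Load}
Sat(¬p) = {Reset, Halt, Recv, Retry, Ack}
Sat((empty ∨ lock) ∧ ¬p) = {Reset, Halt, Recv, Retry}
Sat(EX ((empty ∨ lock) ∧ ¬p)) = {s : some successor in {Reset, Halt, Recv, Retry}} = {Req, Reset, Halt, Recv, Retry, Load, Ack}

{Req, Reset, Halt, Recv, Retry, Load, Ack}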